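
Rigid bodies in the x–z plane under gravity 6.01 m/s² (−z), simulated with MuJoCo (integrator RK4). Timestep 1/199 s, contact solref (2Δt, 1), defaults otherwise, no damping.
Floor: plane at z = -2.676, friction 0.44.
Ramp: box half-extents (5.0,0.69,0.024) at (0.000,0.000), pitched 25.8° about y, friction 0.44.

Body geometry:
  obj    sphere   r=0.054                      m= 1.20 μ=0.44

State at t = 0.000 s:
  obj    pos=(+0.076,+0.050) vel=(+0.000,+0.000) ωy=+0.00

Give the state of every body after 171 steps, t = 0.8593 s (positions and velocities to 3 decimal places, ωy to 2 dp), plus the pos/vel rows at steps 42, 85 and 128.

State at t = 0.8593 s:
  obj    pos=(+0.697,-0.250) vel=(+1.446,-0.699) ωy=+29.73

Key-timestep trajectory:
   step    t(s)  obj.x    obj.z    obj.vx   obj.vz 
     42  0.2111   +0.113  +0.032  +0.355  -0.172
     85  0.4271   +0.229  -0.024  +0.719  -0.347
    128  0.6432   +0.424  -0.118  +1.082  -0.523


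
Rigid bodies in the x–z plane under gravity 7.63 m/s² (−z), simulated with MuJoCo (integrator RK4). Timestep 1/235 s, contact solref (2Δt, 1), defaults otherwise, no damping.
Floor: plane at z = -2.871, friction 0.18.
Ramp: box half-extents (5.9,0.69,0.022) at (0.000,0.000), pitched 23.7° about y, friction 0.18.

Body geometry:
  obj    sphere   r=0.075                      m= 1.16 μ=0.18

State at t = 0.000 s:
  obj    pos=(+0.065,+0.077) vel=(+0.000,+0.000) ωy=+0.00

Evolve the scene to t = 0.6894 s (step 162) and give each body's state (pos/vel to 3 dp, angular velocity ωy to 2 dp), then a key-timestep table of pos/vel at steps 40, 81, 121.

State at t = 0.6894 s:
  obj    pos=(+0.542,-0.132) vel=(+1.383,-0.607) ωy=+20.13

Key-timestep trajectory:
   step    t(s)  obj.x    obj.z    obj.vx   obj.vz 
     40  0.1702   +0.094  +0.065  +0.342  -0.150
     81  0.3447   +0.184  +0.025  +0.692  -0.304
    121  0.5149   +0.331  -0.039  +1.033  -0.453


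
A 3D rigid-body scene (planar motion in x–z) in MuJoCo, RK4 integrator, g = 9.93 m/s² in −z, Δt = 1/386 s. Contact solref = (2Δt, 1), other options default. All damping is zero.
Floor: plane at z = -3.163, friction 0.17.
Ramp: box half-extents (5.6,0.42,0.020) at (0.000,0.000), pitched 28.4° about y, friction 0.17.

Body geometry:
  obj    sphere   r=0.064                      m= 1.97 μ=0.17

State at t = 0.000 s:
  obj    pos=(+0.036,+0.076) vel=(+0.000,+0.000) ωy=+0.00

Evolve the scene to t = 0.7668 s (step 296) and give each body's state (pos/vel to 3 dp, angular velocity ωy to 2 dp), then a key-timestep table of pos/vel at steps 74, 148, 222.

State at t = 0.7668 s:
  obj    pos=(+0.909,-0.396) vel=(+2.276,-1.231) ωy=+40.41

Key-timestep trajectory:
   step    t(s)  obj.x    obj.z    obj.vx   obj.vz 
     74  0.1917   +0.091  +0.047  +0.569  -0.308
    148  0.3834   +0.254  -0.042  +1.138  -0.615
    222  0.5751   +0.527  -0.189  +1.707  -0.923


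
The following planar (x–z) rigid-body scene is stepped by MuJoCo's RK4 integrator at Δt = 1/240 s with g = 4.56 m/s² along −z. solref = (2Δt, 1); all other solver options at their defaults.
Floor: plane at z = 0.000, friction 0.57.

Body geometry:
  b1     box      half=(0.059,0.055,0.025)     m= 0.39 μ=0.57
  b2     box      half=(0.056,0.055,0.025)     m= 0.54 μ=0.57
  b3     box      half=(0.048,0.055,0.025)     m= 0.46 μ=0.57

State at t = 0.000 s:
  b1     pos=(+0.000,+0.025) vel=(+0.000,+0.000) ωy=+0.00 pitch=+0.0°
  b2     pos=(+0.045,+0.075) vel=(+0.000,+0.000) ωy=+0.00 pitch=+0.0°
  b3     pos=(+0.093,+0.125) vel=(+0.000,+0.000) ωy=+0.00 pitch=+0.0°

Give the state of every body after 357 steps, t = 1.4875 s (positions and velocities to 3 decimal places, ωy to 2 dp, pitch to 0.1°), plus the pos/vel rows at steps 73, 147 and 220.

State at t = 1.4875 s:
  b1     pos=(+0.000,+0.025) vel=(+0.000,+0.000) ωy=+0.00 pitch=+0.0°
  b2     pos=(+0.166,+0.054) vel=(+0.000,+0.000) ωy=+0.00 pitch=+142.9°
  b3     pos=(+0.251,+0.025) vel=(+0.000,+0.000) ωy=+0.00 pitch=+180.0°

Key-timestep trajectory:
   step    t(s)  b1.x    b1.z    b1.vx   b1.vz   b2.x    b2.z    b2.vx   b2.vz   b3.x    b3.z    b3.vx   b3.vz 
     73  0.3042   +0.000  +0.025  +0.000  +0.000   +0.060  +0.079  +0.129  -0.004   +0.127  +0.097  +0.221  -0.313
    147  0.6125   +0.000  +0.025  +0.000  +0.000   +0.120  +0.061  +0.149  +0.015   +0.187  +0.052  +0.096  +0.027
    220  0.9167   +0.000  +0.025  +0.000  +0.000   +0.149  +0.057  +0.107  -0.038   +0.215  +0.052  +0.159  -0.039


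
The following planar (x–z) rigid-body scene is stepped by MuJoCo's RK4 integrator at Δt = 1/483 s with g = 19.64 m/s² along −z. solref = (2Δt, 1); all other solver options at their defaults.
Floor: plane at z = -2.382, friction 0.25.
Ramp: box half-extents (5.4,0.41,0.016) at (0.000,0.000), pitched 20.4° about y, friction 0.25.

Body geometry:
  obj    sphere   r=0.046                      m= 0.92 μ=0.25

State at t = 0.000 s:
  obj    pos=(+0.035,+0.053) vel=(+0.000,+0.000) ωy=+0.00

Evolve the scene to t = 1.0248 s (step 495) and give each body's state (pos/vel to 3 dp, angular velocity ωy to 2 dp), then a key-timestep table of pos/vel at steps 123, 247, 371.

State at t = 1.0248 s:
  obj    pos=(+2.442,-0.842) vel=(+4.697,-1.747) ωy=+108.94

Key-timestep trajectory:
   step    t(s)  obj.x    obj.z    obj.vx   obj.vz 
    123  0.2547   +0.184  -0.002  +1.167  -0.434
    247  0.5114   +0.634  -0.170  +2.344  -0.872
    371  0.7681   +1.387  -0.450  +3.521  -1.309


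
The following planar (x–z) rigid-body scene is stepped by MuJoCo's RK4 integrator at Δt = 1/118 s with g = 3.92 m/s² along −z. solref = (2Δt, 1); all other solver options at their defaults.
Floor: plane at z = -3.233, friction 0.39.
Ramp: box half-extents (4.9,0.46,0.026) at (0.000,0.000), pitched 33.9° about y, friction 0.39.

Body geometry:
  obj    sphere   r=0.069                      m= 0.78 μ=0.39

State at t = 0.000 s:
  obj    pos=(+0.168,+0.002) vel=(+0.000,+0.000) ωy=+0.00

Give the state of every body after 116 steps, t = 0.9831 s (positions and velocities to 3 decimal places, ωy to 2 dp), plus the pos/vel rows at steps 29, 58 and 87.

State at t = 0.9831 s:
  obj    pos=(+0.794,-0.419) vel=(+1.274,-0.856) ωy=+22.24

Key-timestep trajectory:
   step    t(s)  obj.x    obj.z    obj.vx   obj.vz 
     29  0.2458   +0.207  -0.025  +0.319  -0.214
     58  0.4915   +0.325  -0.104  +0.637  -0.428
     87  0.7373   +0.520  -0.235  +0.956  -0.642


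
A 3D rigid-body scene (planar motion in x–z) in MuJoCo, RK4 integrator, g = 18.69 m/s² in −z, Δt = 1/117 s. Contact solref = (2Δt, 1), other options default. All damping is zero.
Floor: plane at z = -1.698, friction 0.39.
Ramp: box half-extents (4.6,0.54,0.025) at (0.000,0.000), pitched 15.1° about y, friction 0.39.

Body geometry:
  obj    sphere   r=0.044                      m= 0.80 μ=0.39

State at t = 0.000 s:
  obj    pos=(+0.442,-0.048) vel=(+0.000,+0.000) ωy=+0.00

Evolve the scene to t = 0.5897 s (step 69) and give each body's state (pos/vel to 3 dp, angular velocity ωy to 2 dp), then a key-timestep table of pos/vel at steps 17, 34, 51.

State at t = 0.5897 s:
  obj    pos=(+1.026,-0.205) vel=(+1.980,-0.534) ωy=+46.60

Key-timestep trajectory:
   step    t(s)  obj.x    obj.z    obj.vx   obj.vz 
     17  0.1453   +0.478  -0.057  +0.488  -0.132
     34  0.2906   +0.584  -0.086  +0.976  -0.263
     51  0.4359   +0.761  -0.134  +1.463  -0.395


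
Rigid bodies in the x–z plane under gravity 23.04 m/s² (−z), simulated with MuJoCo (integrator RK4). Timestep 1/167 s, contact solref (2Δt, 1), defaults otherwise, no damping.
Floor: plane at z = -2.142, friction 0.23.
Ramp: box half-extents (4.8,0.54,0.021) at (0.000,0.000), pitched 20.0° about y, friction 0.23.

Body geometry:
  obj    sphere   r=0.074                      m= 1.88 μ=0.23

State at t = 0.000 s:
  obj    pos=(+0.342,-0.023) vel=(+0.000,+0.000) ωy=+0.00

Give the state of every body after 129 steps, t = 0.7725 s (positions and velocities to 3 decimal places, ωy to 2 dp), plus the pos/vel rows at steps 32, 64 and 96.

State at t = 0.7725 s:
  obj    pos=(+1.920,-0.598) vel=(+4.086,-1.487) ωy=+58.74

Key-timestep trajectory:
   step    t(s)  obj.x    obj.z    obj.vx   obj.vz 
     32  0.1916   +0.439  -0.059  +1.014  -0.369
     64  0.3832   +0.730  -0.165  +2.027  -0.738
     96  0.5749   +1.216  -0.341  +3.041  -1.107


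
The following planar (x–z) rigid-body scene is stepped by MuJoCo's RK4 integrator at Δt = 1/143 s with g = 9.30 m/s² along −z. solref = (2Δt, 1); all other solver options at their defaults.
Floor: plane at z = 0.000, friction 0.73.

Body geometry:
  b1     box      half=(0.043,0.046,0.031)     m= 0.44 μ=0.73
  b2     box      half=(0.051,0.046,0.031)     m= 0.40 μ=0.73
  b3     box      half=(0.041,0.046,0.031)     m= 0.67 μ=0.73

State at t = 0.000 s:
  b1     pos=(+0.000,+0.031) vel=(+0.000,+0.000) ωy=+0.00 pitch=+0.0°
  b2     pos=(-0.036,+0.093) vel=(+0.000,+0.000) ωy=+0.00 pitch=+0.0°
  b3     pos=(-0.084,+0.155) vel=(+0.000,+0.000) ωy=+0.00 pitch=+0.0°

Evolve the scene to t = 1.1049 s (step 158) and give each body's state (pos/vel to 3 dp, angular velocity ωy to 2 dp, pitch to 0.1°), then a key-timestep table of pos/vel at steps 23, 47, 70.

State at t = 1.1049 s:
  b1     pos=(+0.000,+0.031) vel=(+0.000,+0.000) ωy=+0.00 pitch=+0.0°
  b2     pos=(-0.081,+0.051) vel=(+0.000,+0.000) ωy=+0.00 pitch=-90.0°
  b3     pos=(-0.254,+0.031) vel=(+0.000,+0.000) ωy=+0.00 pitch=+180.0°

Key-timestep trajectory:
   step    t(s)  b1.x    b1.z    b1.vx   b1.vz   b2.x    b2.z    b2.vx   b2.vz   b3.x    b3.z    b3.vx   b3.vz 
     23  0.1608   +0.000  +0.031  +0.001  +0.000   -0.049  +0.093  -0.185  -0.031   -0.118  +0.130  -0.417  -0.459
     47  0.3287   +0.000  +0.031  +0.000  +0.000   -0.087  +0.052  -0.061  +0.139   -0.194  +0.047  -0.282  +0.175
     70  0.4895   +0.000  +0.031  +0.000  +0.000   -0.079  +0.052  -0.034  -0.004   -0.237  +0.045  -0.338  -0.196


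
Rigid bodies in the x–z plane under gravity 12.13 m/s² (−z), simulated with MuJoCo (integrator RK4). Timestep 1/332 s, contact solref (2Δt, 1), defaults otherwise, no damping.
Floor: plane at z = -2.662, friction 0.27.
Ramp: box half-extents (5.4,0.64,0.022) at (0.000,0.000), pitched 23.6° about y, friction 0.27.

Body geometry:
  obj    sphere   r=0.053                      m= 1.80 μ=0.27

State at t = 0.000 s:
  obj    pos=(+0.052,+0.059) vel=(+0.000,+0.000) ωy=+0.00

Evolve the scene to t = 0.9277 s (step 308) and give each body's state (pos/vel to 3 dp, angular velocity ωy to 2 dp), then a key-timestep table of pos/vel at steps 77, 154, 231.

State at t = 0.9277 s:
  obj    pos=(+1.420,-0.539) vel=(+2.949,-1.288) ωy=+60.71

Key-timestep trajectory:
   step    t(s)  obj.x    obj.z    obj.vx   obj.vz 
     77  0.2319   +0.138  +0.022  +0.737  -0.322
    154  0.4639   +0.394  -0.090  +1.475  -0.644
    231  0.6958   +0.822  -0.277  +2.212  -0.966


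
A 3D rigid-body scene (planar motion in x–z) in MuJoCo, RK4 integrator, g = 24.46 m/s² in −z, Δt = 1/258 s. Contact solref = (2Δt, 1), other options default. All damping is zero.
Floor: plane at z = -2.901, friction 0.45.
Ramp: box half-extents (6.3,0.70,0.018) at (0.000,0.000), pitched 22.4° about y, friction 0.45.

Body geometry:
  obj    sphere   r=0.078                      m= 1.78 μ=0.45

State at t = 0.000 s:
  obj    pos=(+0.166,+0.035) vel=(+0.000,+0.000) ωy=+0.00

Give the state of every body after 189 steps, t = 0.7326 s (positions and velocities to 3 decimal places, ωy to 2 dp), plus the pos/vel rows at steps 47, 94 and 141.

State at t = 0.7326 s:
  obj    pos=(+1.818,-0.645) vel=(+4.509,-1.859) ωy=+62.52

Key-timestep trajectory:
   step    t(s)  obj.x    obj.z    obj.vx   obj.vz 
     47  0.1822   +0.268  -0.007  +1.122  -0.462
     94  0.3643   +0.575  -0.133  +2.243  -0.924
    141  0.5465   +1.085  -0.344  +3.364  -1.387


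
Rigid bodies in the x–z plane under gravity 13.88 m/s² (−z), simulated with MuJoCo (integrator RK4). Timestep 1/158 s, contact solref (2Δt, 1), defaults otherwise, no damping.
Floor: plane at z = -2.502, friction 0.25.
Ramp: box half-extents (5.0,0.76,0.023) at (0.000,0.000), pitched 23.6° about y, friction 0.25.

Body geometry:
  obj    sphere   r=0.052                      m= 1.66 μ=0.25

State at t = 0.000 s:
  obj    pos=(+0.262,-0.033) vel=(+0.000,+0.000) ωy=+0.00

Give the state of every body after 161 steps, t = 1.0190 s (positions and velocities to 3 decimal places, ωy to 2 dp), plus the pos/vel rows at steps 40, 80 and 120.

State at t = 1.0190 s:
  obj    pos=(+2.151,-0.858) vel=(+3.706,-1.619) ωy=+77.76

Key-timestep trajectory:
   step    t(s)  obj.x    obj.z    obj.vx   obj.vz 
     40  0.2532   +0.379  -0.084  +0.921  -0.402
     80  0.5063   +0.728  -0.236  +1.842  -0.805
    120  0.7595   +1.311  -0.491  +2.763  -1.207


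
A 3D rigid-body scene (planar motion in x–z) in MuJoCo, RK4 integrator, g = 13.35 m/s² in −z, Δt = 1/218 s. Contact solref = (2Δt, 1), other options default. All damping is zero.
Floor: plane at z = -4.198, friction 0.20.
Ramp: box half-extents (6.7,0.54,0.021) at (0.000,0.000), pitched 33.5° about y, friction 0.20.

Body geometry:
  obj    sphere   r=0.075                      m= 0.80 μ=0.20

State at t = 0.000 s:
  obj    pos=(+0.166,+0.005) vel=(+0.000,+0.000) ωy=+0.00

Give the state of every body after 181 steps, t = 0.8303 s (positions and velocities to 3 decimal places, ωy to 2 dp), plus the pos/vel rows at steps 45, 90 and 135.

State at t = 0.8303 s:
  obj    pos=(+1.679,-0.996) vel=(+3.644,-2.412) ωy=+58.24

Key-timestep trajectory:
   step    t(s)  obj.x    obj.z    obj.vx   obj.vz 
     45  0.2064   +0.260  -0.057  +0.906  -0.600
     90  0.4128   +0.540  -0.243  +1.812  -1.200
    135  0.6193   +1.008  -0.552  +2.718  -1.799


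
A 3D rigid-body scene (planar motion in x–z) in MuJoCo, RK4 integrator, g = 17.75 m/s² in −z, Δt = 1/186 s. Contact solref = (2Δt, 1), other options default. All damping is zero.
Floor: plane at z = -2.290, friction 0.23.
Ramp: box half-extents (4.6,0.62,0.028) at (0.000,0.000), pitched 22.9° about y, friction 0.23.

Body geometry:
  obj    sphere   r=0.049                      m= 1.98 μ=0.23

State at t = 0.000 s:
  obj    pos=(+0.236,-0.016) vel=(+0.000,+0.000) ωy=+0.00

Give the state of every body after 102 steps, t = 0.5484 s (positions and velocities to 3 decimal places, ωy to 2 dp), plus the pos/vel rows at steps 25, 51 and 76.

State at t = 0.5484 s:
  obj    pos=(+0.919,-0.305) vel=(+2.492,-1.053) ωy=+55.20

Key-timestep trajectory:
   step    t(s)  obj.x    obj.z    obj.vx   obj.vz 
     25  0.1344   +0.277  -0.033  +0.611  -0.258
     51  0.2742   +0.407  -0.088  +1.246  -0.526
     76  0.4086   +0.615  -0.176  +1.857  -0.785


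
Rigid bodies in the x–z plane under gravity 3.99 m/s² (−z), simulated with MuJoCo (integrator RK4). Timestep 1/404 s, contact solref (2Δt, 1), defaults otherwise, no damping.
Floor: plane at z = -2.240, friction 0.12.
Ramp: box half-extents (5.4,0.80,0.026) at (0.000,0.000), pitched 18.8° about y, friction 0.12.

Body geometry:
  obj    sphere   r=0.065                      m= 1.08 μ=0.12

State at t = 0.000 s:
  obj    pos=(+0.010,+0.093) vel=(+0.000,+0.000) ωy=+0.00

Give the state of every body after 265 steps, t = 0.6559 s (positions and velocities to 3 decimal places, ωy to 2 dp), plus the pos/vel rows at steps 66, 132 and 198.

State at t = 0.6559 s:
  obj    pos=(+0.197,+0.029) vel=(+0.570,-0.194) ωy=+9.27

Key-timestep trajectory:
   step    t(s)  obj.x    obj.z    obj.vx   obj.vz 
     66  0.1634   +0.022  +0.089  +0.142  -0.048
    132  0.3267   +0.056  +0.077  +0.284  -0.097
    198  0.4901   +0.114  +0.057  +0.426  -0.145


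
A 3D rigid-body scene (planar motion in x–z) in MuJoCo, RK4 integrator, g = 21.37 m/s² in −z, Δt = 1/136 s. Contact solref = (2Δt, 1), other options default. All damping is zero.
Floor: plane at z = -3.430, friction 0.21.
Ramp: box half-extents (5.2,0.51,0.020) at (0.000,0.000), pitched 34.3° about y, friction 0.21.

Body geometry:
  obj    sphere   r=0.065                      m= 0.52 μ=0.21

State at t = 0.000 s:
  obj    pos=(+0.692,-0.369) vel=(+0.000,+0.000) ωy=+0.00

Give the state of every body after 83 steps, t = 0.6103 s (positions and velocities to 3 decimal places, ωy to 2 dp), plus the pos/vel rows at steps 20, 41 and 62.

State at t = 0.6103 s:
  obj    pos=(+2.016,-1.272) vel=(+4.338,-2.959) ωy=+80.70

Key-timestep trajectory:
   step    t(s)  obj.x    obj.z    obj.vx   obj.vz 
     20  0.1471   +0.769  -0.422  +1.046  -0.713
     41  0.3015   +1.015  -0.590  +2.143  -1.462
     62  0.4559   +1.431  -0.873  +3.240  -2.211


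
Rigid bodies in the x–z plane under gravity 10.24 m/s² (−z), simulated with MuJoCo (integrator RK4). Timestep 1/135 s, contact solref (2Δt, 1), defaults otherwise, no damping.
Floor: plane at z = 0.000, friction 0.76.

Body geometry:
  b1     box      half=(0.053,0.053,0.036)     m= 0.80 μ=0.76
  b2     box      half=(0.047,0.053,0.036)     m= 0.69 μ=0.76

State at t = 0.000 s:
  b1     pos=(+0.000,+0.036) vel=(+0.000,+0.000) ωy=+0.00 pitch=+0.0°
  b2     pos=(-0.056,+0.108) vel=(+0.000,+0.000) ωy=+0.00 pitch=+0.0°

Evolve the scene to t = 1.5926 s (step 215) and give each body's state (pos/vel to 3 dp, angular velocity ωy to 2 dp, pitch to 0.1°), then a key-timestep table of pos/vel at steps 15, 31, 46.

State at t = 1.5926 s:
  b1     pos=(+0.000,+0.036) vel=(+0.000,+0.000) ωy=+0.00 pitch=+0.0°
  b2     pos=(-0.099,+0.047) vel=(+0.000,+0.000) ωy=+0.00 pitch=-90.0°

Key-timestep trajectory:
   step    t(s)  b1.x    b1.z    b1.vx   b1.vz   b2.x    b2.z    b2.vx   b2.vz 
     15  0.1111   +0.000  +0.036  +0.000  +0.000   -0.059  +0.107  -0.066  -0.011
     31  0.2296   +0.000  +0.036  +0.000  +0.000   -0.076  +0.100  -0.232  -0.203
     46  0.3407   +0.000  +0.036  +0.000  +0.000   -0.102  +0.041  +0.036  +0.056


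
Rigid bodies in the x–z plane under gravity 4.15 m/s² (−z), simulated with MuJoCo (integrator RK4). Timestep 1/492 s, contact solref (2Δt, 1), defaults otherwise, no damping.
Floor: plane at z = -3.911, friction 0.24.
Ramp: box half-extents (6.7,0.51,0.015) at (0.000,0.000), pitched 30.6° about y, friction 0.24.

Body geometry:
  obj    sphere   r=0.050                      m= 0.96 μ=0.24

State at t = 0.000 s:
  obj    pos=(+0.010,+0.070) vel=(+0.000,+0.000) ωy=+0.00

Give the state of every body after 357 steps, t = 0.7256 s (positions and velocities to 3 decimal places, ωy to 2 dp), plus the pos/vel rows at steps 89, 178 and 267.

State at t = 0.7256 s:
  obj    pos=(+0.352,-0.133) vel=(+0.942,-0.557) ωy=+21.89

Key-timestep trajectory:
   step    t(s)  obj.x    obj.z    obj.vx   obj.vz 
     89  0.1809   +0.031  +0.057  +0.235  -0.139
    178  0.3618   +0.095  +0.019  +0.470  -0.278
    267  0.5427   +0.201  -0.043  +0.705  -0.417


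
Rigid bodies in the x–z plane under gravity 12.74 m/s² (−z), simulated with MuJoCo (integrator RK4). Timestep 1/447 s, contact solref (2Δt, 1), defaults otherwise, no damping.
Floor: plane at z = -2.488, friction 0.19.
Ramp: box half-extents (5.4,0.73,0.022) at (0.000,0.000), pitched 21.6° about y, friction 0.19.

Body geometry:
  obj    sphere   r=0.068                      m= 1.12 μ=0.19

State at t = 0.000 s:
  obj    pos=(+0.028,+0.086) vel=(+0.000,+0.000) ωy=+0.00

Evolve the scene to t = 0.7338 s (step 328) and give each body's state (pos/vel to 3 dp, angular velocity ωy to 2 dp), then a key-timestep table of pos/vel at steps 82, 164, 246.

State at t = 0.7338 s:
  obj    pos=(+0.867,-0.246) vel=(+2.286,-0.905) ωy=+36.14

Key-timestep trajectory:
   step    t(s)  obj.x    obj.z    obj.vx   obj.vz 
     82  0.1834   +0.080  +0.065  +0.571  -0.226
    164  0.3669   +0.238  +0.003  +1.143  -0.452
    246  0.5503   +0.500  -0.101  +1.714  -0.679


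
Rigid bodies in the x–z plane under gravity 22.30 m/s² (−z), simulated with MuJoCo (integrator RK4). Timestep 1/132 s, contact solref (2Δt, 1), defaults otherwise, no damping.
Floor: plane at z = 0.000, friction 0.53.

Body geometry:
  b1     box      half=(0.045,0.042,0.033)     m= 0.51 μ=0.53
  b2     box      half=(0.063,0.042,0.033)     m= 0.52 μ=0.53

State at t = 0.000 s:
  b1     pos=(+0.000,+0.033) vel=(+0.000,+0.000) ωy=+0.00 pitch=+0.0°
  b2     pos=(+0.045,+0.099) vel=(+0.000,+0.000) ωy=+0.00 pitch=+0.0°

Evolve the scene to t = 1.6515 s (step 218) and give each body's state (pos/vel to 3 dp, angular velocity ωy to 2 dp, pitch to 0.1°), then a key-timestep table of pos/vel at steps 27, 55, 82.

State at t = 1.6515 s:
  b1     pos=(+0.000,+0.033) vel=(+0.000,+0.000) ωy=+0.00 pitch=+0.0°
  b2     pos=(+0.205,+0.033) vel=(+0.000,+0.000) ωy=+0.00 pitch=+180.0°

Key-timestep trajectory:
   step    t(s)  b1.x    b1.z    b1.vx   b1.vz   b2.x    b2.z    b2.vx   b2.vz 
     27  0.2045   +0.000  +0.033  +0.000  +0.000   +0.046  +0.099  +0.023  -0.001
     55  0.4167   +0.000  +0.033  +0.000  +0.000   +0.080  +0.070  +0.411  -0.726
     82  0.6212   +0.000  +0.033  +0.000  +0.000   +0.159  +0.067  +0.421  -0.124


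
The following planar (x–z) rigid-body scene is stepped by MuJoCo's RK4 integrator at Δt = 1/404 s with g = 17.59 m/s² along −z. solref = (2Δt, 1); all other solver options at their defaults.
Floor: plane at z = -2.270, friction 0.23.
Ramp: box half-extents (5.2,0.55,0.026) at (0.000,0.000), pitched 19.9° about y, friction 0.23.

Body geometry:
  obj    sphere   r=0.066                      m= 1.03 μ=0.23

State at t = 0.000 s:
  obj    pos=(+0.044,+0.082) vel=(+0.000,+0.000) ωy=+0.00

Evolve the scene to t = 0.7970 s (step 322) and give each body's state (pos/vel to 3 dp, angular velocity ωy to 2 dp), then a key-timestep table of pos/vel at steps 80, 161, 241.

State at t = 0.7970 s:
  obj    pos=(+1.321,-0.380) vel=(+3.205,-1.160) ωy=+51.64

Key-timestep trajectory:
   step    t(s)  obj.x    obj.z    obj.vx   obj.vz 
     80  0.1980   +0.123  +0.053  +0.796  -0.288
    161  0.3985   +0.363  -0.034  +1.603  -0.580
    241  0.5965   +0.760  -0.177  +2.399  -0.868


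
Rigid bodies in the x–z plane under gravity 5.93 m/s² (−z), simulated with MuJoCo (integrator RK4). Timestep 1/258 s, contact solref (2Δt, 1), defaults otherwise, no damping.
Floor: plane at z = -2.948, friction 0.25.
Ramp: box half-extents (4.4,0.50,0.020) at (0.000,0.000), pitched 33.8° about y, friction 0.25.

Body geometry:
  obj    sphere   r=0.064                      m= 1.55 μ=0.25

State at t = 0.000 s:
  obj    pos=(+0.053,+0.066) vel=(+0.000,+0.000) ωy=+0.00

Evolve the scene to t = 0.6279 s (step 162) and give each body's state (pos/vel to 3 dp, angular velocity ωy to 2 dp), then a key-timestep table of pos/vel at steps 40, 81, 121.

State at t = 0.6279 s:
  obj    pos=(+0.439,-0.193) vel=(+1.230,-0.823) ωy=+23.11

Key-timestep trajectory:
   step    t(s)  obj.x    obj.z    obj.vx   obj.vz 
     40  0.1550   +0.076  +0.050  +0.304  -0.203
     81  0.3140   +0.149  +0.001  +0.615  -0.412
    121  0.4690   +0.268  -0.079  +0.918  -0.615


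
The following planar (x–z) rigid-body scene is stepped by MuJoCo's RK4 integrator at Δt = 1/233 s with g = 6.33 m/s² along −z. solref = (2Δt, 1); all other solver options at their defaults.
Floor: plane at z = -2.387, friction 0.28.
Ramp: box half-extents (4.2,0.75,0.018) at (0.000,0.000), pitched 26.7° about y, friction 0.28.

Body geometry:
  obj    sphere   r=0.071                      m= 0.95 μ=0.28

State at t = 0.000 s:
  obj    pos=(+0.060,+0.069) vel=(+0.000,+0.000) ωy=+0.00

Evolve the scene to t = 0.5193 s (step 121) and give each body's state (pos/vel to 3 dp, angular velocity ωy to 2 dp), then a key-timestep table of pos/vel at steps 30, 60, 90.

State at t = 0.5193 s:
  obj    pos=(+0.305,-0.054) vel=(+0.943,-0.474) ωy=+14.85

Key-timestep trajectory:
   step    t(s)  obj.x    obj.z    obj.vx   obj.vz 
     30  0.1288   +0.075  +0.062  +0.234  -0.118
     60  0.2575   +0.120  +0.039  +0.467  -0.235
     90  0.3863   +0.196  +0.001  +0.701  -0.353


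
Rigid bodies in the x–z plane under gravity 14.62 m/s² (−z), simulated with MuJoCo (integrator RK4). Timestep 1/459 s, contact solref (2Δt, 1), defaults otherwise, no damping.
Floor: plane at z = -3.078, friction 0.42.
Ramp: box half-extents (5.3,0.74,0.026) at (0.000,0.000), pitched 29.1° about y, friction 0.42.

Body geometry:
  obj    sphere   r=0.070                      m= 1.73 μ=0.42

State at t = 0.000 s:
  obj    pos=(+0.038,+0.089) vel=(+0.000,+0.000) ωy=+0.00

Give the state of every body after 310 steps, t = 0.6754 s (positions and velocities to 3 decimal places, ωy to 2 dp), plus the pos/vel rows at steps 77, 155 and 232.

State at t = 0.6754 s:
  obj    pos=(+1.050,-0.475) vel=(+2.997,-1.668) ωy=+49.00

Key-timestep trajectory:
   step    t(s)  obj.x    obj.z    obj.vx   obj.vz 
     77  0.1678   +0.100  +0.054  +0.745  -0.414
    155  0.3377   +0.291  -0.052  +1.499  -0.834
    232  0.5054   +0.605  -0.227  +2.243  -1.248


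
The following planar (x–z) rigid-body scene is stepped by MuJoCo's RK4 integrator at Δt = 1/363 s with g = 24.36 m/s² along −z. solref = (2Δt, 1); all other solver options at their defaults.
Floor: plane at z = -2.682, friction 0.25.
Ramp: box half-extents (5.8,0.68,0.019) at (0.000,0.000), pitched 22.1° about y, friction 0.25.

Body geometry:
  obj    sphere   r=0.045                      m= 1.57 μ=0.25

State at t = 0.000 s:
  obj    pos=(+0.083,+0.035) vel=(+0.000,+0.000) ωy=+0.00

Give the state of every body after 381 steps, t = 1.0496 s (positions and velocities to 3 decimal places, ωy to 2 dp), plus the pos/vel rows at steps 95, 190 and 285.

State at t = 1.0496 s:
  obj    pos=(+3.424,-1.321) vel=(+6.366,-2.585) ωy=+152.67

Key-timestep trajectory:
   step    t(s)  obj.x    obj.z    obj.vx   obj.vz 
     95  0.2617   +0.291  -0.049  +1.587  -0.645
    190  0.5234   +0.914  -0.302  +3.175  -1.289
    285  0.7851   +1.953  -0.724  +4.762  -1.934


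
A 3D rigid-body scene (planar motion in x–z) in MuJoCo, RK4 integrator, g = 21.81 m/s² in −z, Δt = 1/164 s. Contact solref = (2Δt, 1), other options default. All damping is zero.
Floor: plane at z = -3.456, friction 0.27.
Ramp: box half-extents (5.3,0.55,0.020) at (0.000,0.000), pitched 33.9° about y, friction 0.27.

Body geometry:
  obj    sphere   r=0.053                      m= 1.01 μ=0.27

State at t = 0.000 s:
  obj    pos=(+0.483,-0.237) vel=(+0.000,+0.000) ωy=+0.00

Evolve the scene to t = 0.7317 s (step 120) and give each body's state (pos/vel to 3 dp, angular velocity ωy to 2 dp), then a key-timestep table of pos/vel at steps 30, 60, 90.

State at t = 0.7317 s:
  obj    pos=(+2.414,-1.534) vel=(+5.278,-3.546) ωy=+119.91

Key-timestep trajectory:
   step    t(s)  obj.x    obj.z    obj.vx   obj.vz 
     30  0.1829   +0.604  -0.318  +1.320  -0.887
     60  0.3659   +0.966  -0.561  +2.639  -1.773
     90  0.5488   +1.570  -0.967  +3.958  -2.660


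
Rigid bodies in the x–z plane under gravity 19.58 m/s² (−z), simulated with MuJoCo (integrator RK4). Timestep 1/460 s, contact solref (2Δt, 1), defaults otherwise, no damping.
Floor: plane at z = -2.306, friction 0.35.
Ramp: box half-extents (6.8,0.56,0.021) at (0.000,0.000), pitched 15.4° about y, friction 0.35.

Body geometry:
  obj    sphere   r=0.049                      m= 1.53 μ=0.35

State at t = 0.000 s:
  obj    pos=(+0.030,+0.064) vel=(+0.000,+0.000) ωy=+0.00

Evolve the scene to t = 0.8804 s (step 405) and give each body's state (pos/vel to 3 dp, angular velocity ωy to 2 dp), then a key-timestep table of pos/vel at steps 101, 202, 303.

State at t = 0.8804 s:
  obj    pos=(+1.418,-0.318) vel=(+3.153,-0.868) ωy=+66.73

Key-timestep trajectory:
   step    t(s)  obj.x    obj.z    obj.vx   obj.vz 
    101  0.2196   +0.116  +0.041  +0.786  -0.217
    202  0.4391   +0.375  -0.031  +1.572  -0.433
    303  0.6587   +0.807  -0.150  +2.359  -0.650


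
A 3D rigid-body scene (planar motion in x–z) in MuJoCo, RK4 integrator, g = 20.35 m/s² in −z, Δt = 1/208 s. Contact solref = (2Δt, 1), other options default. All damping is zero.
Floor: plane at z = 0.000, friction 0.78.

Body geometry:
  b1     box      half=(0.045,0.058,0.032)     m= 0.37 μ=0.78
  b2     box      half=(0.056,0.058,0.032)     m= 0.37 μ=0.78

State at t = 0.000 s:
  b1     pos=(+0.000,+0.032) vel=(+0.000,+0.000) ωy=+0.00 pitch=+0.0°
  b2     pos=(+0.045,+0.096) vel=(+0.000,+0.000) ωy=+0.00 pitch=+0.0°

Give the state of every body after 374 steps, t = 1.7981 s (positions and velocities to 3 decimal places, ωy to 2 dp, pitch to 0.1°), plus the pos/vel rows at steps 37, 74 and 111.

State at t = 1.7981 s:
  b1     pos=(+0.000,+0.032) vel=(+0.000,+0.000) ωy=+0.00 pitch=+0.0°
  b2     pos=(+0.183,+0.032) vel=(+0.000,+0.000) ωy=+0.00 pitch=+180.0°

Key-timestep trajectory:
   step    t(s)  b1.x    b1.z    b1.vx   b1.vz   b2.x    b2.z    b2.vx   b2.vz 
     37  0.1779   +0.000  +0.032  +0.000  +0.000   +0.047  +0.096  +0.040  -0.003
     74  0.3558   +0.000  +0.032  +0.000  +0.000   +0.079  +0.066  +0.329  -0.888
    111  0.5337   +0.000  +0.032  +0.000  +0.000   +0.140  +0.063  +0.319  -0.068


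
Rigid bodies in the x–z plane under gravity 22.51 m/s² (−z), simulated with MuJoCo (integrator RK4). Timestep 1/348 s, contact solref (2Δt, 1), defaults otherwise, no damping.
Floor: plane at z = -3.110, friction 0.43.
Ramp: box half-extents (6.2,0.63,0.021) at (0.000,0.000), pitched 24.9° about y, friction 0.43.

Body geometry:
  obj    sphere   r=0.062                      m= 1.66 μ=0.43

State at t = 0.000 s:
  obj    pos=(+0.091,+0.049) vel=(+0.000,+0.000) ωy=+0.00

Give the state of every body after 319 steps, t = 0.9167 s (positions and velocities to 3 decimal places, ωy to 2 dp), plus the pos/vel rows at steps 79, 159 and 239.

State at t = 0.9167 s:
  obj    pos=(+2.671,-1.148) vel=(+5.629,-2.613) ωy=+100.08

Key-timestep trajectory:
   step    t(s)  obj.x    obj.z    obj.vx   obj.vz 
     79  0.2270   +0.249  -0.024  +1.394  -0.647
    159  0.4569   +0.732  -0.248  +2.806  -1.302
    239  0.6868   +1.539  -0.623  +4.217  -1.958


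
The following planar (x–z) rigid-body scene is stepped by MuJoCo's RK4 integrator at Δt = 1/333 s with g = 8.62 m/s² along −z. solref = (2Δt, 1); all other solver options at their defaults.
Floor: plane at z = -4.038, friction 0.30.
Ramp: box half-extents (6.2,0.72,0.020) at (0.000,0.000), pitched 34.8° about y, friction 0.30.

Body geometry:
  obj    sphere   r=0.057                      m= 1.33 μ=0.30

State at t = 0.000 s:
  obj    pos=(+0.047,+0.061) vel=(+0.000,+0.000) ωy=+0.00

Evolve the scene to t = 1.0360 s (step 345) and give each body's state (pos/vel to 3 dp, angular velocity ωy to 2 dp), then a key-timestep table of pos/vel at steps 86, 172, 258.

State at t = 1.0360 s:
  obj    pos=(+1.596,-1.015) vel=(+2.990,-2.078) ωy=+63.86

Key-timestep trajectory:
   step    t(s)  obj.x    obj.z    obj.vx   obj.vz 
     86  0.2583   +0.143  -0.006  +0.745  -0.518
    172  0.5165   +0.432  -0.207  +1.491  -1.036
    258  0.7748   +0.913  -0.541  +2.236  -1.554


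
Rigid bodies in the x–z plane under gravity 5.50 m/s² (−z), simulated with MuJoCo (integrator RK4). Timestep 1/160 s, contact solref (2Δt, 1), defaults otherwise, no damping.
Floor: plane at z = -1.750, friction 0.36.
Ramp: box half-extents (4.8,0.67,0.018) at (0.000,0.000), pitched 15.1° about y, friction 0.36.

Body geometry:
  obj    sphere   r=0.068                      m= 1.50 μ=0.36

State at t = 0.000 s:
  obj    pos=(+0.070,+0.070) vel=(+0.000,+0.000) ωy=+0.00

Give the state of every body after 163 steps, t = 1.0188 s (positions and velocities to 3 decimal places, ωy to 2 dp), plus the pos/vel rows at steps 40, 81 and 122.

State at t = 1.0188 s:
  obj    pos=(+0.583,-0.068) vel=(+1.007,-0.272) ωy=+15.33

Key-timestep trajectory:
   step    t(s)  obj.x    obj.z    obj.vx   obj.vz 
     40  0.2500   +0.101  +0.062  +0.247  -0.067
     81  0.5062   +0.197  +0.036  +0.500  -0.135
    122  0.7625   +0.357  -0.007  +0.753  -0.203


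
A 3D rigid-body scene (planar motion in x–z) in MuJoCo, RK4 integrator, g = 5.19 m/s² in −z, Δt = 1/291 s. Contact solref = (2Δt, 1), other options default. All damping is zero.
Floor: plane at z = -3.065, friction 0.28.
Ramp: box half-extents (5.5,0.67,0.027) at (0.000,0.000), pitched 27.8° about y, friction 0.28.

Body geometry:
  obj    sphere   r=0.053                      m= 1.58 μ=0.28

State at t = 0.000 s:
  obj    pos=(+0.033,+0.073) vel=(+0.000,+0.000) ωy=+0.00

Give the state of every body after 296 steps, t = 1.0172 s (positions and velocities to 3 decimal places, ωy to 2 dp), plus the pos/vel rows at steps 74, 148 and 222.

State at t = 1.0172 s:
  obj    pos=(+0.824,-0.344) vel=(+1.556,-0.820) ωy=+33.18

Key-timestep trajectory:
   step    t(s)  obj.x    obj.z    obj.vx   obj.vz 
     74  0.2543   +0.082  +0.047  +0.389  -0.205
    148  0.5086   +0.231  -0.031  +0.778  -0.410
    222  0.7629   +0.478  -0.162  +1.167  -0.615


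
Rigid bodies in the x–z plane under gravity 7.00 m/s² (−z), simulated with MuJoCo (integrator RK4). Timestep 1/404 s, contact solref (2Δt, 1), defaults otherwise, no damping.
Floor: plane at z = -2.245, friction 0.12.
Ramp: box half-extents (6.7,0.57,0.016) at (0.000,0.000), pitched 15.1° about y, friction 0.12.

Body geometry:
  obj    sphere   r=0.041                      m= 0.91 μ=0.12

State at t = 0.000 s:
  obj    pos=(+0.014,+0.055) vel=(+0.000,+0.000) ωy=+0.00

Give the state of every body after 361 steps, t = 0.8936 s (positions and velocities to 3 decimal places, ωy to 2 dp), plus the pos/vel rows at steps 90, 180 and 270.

State at t = 0.8936 s:
  obj    pos=(+0.516,-0.080) vel=(+1.124,-0.303) ωy=+28.38

Key-timestep trajectory:
   step    t(s)  obj.x    obj.z    obj.vx   obj.vz 
     90  0.2228   +0.045  +0.047  +0.280  -0.076
    180  0.4455   +0.139  +0.022  +0.560  -0.151
    270  0.6683   +0.295  -0.021  +0.840  -0.227


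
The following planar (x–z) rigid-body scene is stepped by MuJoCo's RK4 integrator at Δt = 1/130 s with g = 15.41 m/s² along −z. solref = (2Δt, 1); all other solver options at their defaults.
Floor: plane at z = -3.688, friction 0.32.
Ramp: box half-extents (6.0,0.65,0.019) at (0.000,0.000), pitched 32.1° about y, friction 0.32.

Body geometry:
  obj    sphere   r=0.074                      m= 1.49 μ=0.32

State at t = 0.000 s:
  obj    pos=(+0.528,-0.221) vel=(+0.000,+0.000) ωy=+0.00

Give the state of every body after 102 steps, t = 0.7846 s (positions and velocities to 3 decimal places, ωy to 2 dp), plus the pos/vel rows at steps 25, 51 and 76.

State at t = 0.7846 s:
  obj    pos=(+2.053,-1.178) vel=(+3.888,-2.439) ωy=+61.99

Key-timestep trajectory:
   step    t(s)  obj.x    obj.z    obj.vx   obj.vz 
     25  0.1923   +0.620  -0.279  +0.953  -0.598
     51  0.3923   +0.909  -0.461  +1.944  -1.220
     76  0.5846   +1.375  -0.753  +2.897  -1.817


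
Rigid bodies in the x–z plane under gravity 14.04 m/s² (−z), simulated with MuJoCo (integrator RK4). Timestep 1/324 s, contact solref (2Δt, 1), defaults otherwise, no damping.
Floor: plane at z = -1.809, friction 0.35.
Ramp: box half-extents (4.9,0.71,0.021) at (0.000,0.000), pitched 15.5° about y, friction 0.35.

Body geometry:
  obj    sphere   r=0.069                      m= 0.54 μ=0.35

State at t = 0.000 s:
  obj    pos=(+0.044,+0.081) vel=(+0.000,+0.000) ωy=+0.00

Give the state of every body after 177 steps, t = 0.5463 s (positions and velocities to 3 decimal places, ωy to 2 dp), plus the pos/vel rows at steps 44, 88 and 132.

State at t = 0.5463 s:
  obj    pos=(+0.429,-0.026) vel=(+1.411,-0.391) ωy=+21.21

Key-timestep trajectory:
   step    t(s)  obj.x    obj.z    obj.vx   obj.vz 
     44  0.1358   +0.068  +0.075  +0.351  -0.097
     88  0.2716   +0.139  +0.055  +0.702  -0.195
    132  0.4074   +0.258  +0.022  +1.052  -0.292


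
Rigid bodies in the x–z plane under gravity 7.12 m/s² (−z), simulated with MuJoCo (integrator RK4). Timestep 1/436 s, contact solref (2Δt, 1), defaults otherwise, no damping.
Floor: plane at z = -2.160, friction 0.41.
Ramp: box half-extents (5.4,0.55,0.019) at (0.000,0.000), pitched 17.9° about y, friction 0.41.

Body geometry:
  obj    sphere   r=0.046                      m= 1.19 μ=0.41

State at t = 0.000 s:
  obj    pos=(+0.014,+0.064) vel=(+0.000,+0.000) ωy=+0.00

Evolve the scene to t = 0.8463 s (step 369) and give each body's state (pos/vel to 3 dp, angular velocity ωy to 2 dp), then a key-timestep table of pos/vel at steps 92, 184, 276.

State at t = 0.8463 s:
  obj    pos=(+0.547,-0.108) vel=(+1.259,-0.407) ωy=+28.76

Key-timestep trajectory:
   step    t(s)  obj.x    obj.z    obj.vx   obj.vz 
     92  0.2110   +0.047  +0.053  +0.314  -0.101
    184  0.4220   +0.146  +0.021  +0.628  -0.203
    276  0.6330   +0.312  -0.032  +0.942  -0.304


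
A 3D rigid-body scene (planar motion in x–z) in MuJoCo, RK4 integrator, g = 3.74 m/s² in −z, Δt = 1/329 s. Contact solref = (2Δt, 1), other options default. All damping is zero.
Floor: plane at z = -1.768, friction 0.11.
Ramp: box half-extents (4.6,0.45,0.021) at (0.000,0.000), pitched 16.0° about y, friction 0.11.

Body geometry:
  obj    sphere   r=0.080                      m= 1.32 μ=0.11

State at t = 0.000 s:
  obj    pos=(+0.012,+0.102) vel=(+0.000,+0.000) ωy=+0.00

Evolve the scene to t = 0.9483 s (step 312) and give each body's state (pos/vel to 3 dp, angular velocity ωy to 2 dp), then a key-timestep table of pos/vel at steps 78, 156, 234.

State at t = 0.9483 s:
  obj    pos=(+0.330,+0.010) vel=(+0.671,-0.192) ωy=+8.73

Key-timestep trajectory:
   step    t(s)  obj.x    obj.z    obj.vx   obj.vz 
     78  0.2371   +0.032  +0.096  +0.168  -0.048
    156  0.4742   +0.092  +0.079  +0.336  -0.096
    234  0.7112   +0.191  +0.050  +0.503  -0.144


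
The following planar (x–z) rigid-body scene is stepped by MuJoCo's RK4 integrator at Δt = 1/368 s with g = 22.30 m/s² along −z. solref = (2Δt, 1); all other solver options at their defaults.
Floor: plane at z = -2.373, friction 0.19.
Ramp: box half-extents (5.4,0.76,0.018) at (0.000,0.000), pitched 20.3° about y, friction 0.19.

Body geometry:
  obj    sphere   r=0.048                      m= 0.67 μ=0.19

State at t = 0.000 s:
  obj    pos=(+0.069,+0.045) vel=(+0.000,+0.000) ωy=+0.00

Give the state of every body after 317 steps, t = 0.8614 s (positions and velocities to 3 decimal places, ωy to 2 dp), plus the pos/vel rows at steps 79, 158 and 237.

State at t = 0.8614 s:
  obj    pos=(+1.992,-0.667) vel=(+4.465,-1.652) ωy=+99.16

Key-timestep trajectory:
   step    t(s)  obj.x    obj.z    obj.vx   obj.vz 
     79  0.2147   +0.188  +0.001  +1.113  -0.412
    158  0.4293   +0.547  -0.132  +2.225  -0.823
    237  0.6440   +1.144  -0.353  +3.338  -1.235


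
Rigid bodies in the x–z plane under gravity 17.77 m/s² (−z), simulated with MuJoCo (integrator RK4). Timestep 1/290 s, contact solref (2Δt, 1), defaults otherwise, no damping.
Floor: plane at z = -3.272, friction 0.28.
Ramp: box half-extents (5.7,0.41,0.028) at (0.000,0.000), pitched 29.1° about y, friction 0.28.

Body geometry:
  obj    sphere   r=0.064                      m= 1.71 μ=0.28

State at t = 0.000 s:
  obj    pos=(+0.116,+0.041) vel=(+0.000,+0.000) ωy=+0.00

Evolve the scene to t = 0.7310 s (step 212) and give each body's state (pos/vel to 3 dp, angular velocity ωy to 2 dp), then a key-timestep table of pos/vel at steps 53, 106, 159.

State at t = 0.7310 s:
  obj    pos=(+1.557,-0.762) vel=(+3.943,-2.195) ωy=+70.50

Key-timestep trajectory:
   step    t(s)  obj.x    obj.z    obj.vx   obj.vz 
     53  0.1828   +0.206  -0.009  +0.986  -0.549
    106  0.3655   +0.476  -0.160  +1.972  -1.097
    159  0.5483   +0.927  -0.411  +2.957  -1.646


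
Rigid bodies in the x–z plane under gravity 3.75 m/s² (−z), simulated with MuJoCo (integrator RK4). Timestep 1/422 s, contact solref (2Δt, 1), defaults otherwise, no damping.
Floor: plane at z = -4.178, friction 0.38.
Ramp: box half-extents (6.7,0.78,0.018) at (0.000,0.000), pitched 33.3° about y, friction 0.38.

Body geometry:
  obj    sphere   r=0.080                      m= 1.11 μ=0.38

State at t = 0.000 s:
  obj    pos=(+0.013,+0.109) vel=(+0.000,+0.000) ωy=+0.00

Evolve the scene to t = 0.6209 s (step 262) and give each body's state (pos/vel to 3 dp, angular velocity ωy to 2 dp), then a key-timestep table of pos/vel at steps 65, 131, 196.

State at t = 0.6209 s:
  obj    pos=(+0.250,-0.047) vel=(+0.763,-0.501) ωy=+11.41

Key-timestep trajectory:
   step    t(s)  obj.x    obj.z    obj.vx   obj.vz 
     65  0.1540   +0.028  +0.099  +0.189  -0.124
    131  0.3104   +0.072  +0.070  +0.382  -0.251
    196  0.4645   +0.146  +0.022  +0.571  -0.375
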